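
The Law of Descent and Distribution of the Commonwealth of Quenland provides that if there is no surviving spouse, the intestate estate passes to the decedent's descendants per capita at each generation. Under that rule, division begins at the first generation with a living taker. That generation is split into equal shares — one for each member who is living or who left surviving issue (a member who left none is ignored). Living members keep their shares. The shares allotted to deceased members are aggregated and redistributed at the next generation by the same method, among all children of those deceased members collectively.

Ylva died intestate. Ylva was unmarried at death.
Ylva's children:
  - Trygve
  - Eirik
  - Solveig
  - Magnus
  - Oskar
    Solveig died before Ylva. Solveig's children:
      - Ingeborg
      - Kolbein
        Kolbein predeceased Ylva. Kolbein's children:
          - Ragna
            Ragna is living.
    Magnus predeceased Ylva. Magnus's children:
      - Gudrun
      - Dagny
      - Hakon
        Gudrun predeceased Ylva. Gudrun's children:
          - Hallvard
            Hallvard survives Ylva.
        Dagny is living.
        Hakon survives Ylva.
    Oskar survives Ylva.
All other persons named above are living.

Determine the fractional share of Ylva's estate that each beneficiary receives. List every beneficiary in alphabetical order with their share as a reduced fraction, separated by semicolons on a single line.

There is no surviving spouse, so the entire estate passes to Ylva's descendants per capita at each generation.
At generation 1 (Trygve, Eirik, Solveig, Magnus, Oskar) there are 5 shares of (1)/5 = 1/5 each.
Living: Trygve, Eirik, and Oskar — each takes 1/5.
Deceased: Solveig and Magnus. Their combined 2/5 is pooled and carried to generation 2.
At generation 2 (Ingeborg, Kolbein, Gudrun, Dagny, Hakon) there are 5 shares of (2/5)/5 = 2/25 each.
Living: Ingeborg, Dagny, and Hakon — each takes 2/25.
Deceased: Kolbein and Gudrun. Their combined 4/25 is pooled and carried to generation 3.
At generation 3 (Ragna, Hallvard) there are 2 shares of (4/25)/2 = 2/25 each.
Living: Ragna and Hallvard — each takes 2/25.

Dagny 2/25; Eirik 1/5; Hakon 2/25; Hallvard 2/25; Ingeborg 2/25; Oskar 1/5; Ragna 2/25; Trygve 1/5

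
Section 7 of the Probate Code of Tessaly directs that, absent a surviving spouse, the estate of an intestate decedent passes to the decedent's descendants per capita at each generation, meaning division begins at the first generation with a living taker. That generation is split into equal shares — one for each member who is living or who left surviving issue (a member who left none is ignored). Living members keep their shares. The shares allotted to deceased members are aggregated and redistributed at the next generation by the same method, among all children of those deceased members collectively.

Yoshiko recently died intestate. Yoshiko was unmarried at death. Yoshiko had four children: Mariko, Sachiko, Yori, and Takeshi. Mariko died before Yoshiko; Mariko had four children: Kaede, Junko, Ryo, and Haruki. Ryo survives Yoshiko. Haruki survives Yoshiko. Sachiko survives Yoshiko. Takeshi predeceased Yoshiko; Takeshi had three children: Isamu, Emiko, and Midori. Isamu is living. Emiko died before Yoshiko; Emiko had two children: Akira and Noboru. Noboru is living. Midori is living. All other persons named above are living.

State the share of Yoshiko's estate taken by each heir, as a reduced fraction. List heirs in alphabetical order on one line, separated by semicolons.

There is no surviving spouse, so the entire estate passes to Yoshiko's descendants per capita at each generation.
At generation 1 (Mariko, Sachiko, Yori, Takeshi) there are 4 shares of (1)/4 = 1/4 each.
Living: Sachiko and Yori — each takes 1/4.
Deceased: Mariko and Takeshi. Their combined 1/2 is pooled and carried to generation 2.
At generation 2 (Kaede, Junko, Ryo, Haruki, Isamu, Emiko, Midori) there are 7 shares of (1/2)/7 = 1/14 each.
Living: Kaede, Junko, Ryo, Haruki, Isamu, and Midori — each takes 1/14.
Deceased: Emiko. That 1/14 share is carried to generation 3.
At generation 3 (Akira, Noboru) there are 2 shares of (1/14)/2 = 1/28 each.
Living: Akira and Noboru — each takes 1/28.

Akira 1/28; Haruki 1/14; Isamu 1/14; Junko 1/14; Kaede 1/14; Midori 1/14; Noboru 1/28; Ryo 1/14; Sachiko 1/4; Yori 1/4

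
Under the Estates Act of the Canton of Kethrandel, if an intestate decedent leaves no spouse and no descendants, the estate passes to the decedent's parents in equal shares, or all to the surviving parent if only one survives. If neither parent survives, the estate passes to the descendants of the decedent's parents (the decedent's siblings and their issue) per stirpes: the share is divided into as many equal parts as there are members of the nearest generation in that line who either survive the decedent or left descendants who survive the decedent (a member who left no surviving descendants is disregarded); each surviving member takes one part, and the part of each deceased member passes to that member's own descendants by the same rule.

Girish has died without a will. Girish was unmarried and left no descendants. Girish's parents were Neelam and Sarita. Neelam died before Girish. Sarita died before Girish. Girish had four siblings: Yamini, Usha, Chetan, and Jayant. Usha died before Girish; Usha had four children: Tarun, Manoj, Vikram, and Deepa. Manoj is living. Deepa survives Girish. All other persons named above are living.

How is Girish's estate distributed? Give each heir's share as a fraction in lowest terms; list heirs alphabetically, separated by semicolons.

Chetan 1/4; Deepa 1/16; Jayant 1/4; Manoj 1/16; Tarun 1/16; Vikram 1/16; Yamini 1/4

Neither parent survives and there are no descendants, so the estate passes to Girish's siblings and their issue per stirpes.
The estate is divided into 4 equal shares of 1/4 among Yamini, Usha, Chetan, Jayant.
Yamini is living and takes 1/4.
Usha predeceased; the 1/4 allotted to Usha's branch passes to Usha's issue by representation.
The 1/4 is divided into 4 equal shares of 1/16 among Tarun, Manoj, Vikram, Deepa.
Tarun is living and takes 1/16.
Manoj is living and takes 1/16.
Vikram is living and takes 1/16.
Deepa is living and takes 1/16.
Chetan is living and takes 1/4.
Jayant is living and takes 1/4.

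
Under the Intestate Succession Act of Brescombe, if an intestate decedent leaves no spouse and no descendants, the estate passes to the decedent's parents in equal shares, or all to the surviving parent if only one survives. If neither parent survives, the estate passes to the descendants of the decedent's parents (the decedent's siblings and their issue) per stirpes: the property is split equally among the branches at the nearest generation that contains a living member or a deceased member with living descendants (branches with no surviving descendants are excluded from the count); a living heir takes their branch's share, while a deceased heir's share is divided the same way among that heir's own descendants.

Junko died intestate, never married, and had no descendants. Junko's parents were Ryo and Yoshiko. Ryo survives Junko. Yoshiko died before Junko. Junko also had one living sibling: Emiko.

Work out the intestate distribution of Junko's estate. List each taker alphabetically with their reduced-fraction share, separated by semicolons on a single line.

Ryo 1

Only one parent, Ryo, survives, so Ryo takes the entire estate. The siblings take nothing because a surviving parent has priority.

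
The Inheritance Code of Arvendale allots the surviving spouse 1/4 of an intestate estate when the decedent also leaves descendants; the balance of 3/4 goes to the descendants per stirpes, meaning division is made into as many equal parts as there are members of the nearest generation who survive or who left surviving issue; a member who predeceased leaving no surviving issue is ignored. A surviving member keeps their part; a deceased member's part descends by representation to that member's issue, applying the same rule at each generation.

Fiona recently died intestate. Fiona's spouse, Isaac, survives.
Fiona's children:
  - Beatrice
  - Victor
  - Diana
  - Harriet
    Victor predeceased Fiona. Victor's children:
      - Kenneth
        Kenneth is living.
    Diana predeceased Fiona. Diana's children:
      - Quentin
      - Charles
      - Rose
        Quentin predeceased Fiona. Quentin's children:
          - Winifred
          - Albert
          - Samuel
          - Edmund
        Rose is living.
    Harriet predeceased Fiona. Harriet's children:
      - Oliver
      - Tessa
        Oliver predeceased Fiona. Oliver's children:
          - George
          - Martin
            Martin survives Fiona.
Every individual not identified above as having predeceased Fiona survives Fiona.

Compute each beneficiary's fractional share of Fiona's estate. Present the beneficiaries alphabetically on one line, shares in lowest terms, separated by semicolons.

Isaac, as surviving spouse, takes 1/4.
The remaining 3/4 passes to Fiona's descendants per stirpes.
The 3/4 is divided into 4 equal shares of 3/16 among Beatrice, Victor, Diana, Harriet.
Beatrice is living and takes 3/16.
Victor predeceased; the 3/16 allotted to Victor's branch passes to Victor's issue by representation.
Kenneth is the sole taker at this level and receives the full 3/16.
Diana predeceased; the 3/16 allotted to Diana's branch passes to Diana's issue by representation.
The 3/16 is divided into 3 equal shares of 1/16 among Quentin, Charles, Rose.
Quentin predeceased; the 1/16 allotted to Quentin's branch passes to Quentin's issue by representation.
The 1/16 is divided into 4 equal shares of 1/64 among Winifred, Albert, Samuel, Edmund.
Winifred is living and takes 1/64.
Albert is living and takes 1/64.
Samuel is living and takes 1/64.
Edmund is living and takes 1/64.
Charles is living and takes 1/16.
Rose is living and takes 1/16.
Harriet predeceased; the 3/16 allotted to Harriet's branch passes to Harriet's issue by representation.
The 3/16 is divided into 2 equal shares of 3/32 among Oliver, Tessa.
Oliver predeceased; the 3/32 allotted to Oliver's branch passes to Oliver's issue by representation.
The 3/32 is divided into 2 equal shares of 3/64 among George, Martin.
George is living and takes 3/64.
Martin is living and takes 3/64.
Tessa is living and takes 3/32.

Albert 1/64; Beatrice 3/16; Charles 1/16; Edmund 1/64; George 3/64; Isaac 1/4; Kenneth 3/16; Martin 3/64; Rose 1/16; Samuel 1/64; Tessa 3/32; Winifred 1/64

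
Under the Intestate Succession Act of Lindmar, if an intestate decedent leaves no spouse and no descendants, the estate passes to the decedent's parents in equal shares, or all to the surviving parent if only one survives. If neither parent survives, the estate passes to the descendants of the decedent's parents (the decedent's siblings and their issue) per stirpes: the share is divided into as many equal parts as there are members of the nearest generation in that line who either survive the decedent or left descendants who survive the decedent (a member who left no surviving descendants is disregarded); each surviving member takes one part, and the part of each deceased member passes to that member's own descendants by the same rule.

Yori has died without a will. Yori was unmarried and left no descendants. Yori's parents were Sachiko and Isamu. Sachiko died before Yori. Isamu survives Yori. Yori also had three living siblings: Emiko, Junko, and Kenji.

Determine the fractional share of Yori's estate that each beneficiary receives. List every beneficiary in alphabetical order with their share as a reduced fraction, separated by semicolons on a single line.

Only one parent, Isamu, survives, so Isamu takes the entire estate. The siblings take nothing because a surviving parent has priority.

Isamu 1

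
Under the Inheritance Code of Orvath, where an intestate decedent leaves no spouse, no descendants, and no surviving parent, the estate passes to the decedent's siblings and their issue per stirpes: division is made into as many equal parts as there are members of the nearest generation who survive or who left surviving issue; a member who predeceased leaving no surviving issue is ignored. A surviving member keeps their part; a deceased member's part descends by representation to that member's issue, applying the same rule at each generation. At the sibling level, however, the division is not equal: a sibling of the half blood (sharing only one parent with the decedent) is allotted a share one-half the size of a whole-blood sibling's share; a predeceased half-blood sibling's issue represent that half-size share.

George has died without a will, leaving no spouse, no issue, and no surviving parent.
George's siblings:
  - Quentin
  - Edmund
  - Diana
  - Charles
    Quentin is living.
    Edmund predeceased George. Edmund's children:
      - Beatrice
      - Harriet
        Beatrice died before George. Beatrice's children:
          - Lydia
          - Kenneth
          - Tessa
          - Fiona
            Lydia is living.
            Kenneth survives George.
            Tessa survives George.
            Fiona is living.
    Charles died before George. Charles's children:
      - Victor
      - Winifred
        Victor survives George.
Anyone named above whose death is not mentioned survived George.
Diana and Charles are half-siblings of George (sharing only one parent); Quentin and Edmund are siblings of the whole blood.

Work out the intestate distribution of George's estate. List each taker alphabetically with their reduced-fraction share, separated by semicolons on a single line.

Diana 1/6; Fiona 1/24; Harriet 1/6; Kenneth 1/24; Lydia 1/24; Quentin 1/3; Tessa 1/24; Victor 1/12; Winifred 1/12

No spouse, descendants, or parent survives, so the estate passes to George's siblings per stirpes.
Half-blood siblings count for one-half the weight of whole-blood siblings at the initial division.
Dividing 1 in proportion to weights (total weight 3): Quentin (weight 1) → 1/3; Edmund (weight 1) → 1/3; Diana (weight 1/2) → 1/6; Charles (weight 1/2) → 1/6.
Quentin is living and takes 1/3.
Edmund predeceased; the 1/3 allotted to Edmund's branch passes to Edmund's issue by representation.
The 1/3 is divided into 2 equal shares of 1/6 among Beatrice, Harriet.
Beatrice predeceased; the 1/6 allotted to Beatrice's branch passes to Beatrice's issue by representation.
The 1/6 is divided into 4 equal shares of 1/24 among Lydia, Kenneth, Tessa, Fiona.
Lydia is living and takes 1/24.
Kenneth is living and takes 1/24.
Tessa is living and takes 1/24.
Fiona is living and takes 1/24.
Harriet is living and takes 1/6.
Diana is living and takes 1/6.
Charles predeceased; the 1/6 allotted to Charles's branch passes to Charles's issue by representation.
The 1/6 is divided into 2 equal shares of 1/12 among Victor, Winifred.
Victor is living and takes 1/12.
Winifred is living and takes 1/12.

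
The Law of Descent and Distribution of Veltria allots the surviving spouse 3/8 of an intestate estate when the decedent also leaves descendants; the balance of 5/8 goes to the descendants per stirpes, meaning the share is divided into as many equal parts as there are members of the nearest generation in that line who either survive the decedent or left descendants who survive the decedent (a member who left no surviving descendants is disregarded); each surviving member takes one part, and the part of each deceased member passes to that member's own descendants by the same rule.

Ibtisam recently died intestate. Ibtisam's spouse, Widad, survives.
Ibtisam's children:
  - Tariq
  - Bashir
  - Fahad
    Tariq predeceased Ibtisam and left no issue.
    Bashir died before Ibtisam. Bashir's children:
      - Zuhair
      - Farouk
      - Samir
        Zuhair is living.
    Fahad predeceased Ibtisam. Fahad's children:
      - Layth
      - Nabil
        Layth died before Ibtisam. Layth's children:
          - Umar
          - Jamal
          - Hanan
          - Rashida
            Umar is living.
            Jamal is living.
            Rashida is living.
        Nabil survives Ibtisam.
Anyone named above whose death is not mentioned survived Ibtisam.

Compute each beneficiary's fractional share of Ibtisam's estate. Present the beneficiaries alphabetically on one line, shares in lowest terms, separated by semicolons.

Widad, as surviving spouse, takes 3/8.
The remaining 5/8 passes to Ibtisam's descendants per stirpes.
Tariq left no surviving issue, so that branch lapses and is disregarded.
The 5/8 is divided into 2 equal shares of 5/16 among Bashir, Fahad.
Bashir predeceased; the 5/16 allotted to Bashir's branch passes to Bashir's issue by representation.
The 5/16 is divided into 3 equal shares of 5/48 among Zuhair, Farouk, Samir.
Zuhair is living and takes 5/48.
Farouk is living and takes 5/48.
Samir is living and takes 5/48.
Fahad predeceased; the 5/16 allotted to Fahad's branch passes to Fahad's issue by representation.
The 5/16 is divided into 2 equal shares of 5/32 among Layth, Nabil.
Layth predeceased; the 5/32 allotted to Layth's branch passes to Layth's issue by representation.
The 5/32 is divided into 4 equal shares of 5/128 among Umar, Jamal, Hanan, Rashida.
Umar is living and takes 5/128.
Jamal is living and takes 5/128.
Hanan is living and takes 5/128.
Rashida is living and takes 5/128.
Nabil is living and takes 5/32.

Farouk 5/48; Hanan 5/128; Jamal 5/128; Nabil 5/32; Rashida 5/128; Samir 5/48; Umar 5/128; Widad 3/8; Zuhair 5/48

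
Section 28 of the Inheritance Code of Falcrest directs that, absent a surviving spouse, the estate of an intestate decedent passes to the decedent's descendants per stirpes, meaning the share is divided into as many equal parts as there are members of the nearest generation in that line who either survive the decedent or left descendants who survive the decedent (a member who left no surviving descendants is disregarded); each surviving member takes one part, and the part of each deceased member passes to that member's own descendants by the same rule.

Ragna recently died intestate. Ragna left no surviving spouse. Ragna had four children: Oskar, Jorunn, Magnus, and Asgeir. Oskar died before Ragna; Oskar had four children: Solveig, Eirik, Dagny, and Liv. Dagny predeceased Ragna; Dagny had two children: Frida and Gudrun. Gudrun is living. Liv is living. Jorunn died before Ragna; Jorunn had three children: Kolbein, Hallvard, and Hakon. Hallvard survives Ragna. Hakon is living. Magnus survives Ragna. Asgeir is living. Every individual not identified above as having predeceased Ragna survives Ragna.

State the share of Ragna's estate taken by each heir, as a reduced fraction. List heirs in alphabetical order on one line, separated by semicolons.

There is no surviving spouse, so the entire estate passes to Ragna's descendants per stirpes.
The estate is divided into 4 equal shares of 1/4 among Oskar, Jorunn, Magnus, Asgeir.
Oskar predeceased; the 1/4 allotted to Oskar's branch passes to Oskar's issue by representation.
The 1/4 is divided into 4 equal shares of 1/16 among Solveig, Eirik, Dagny, Liv.
Solveig is living and takes 1/16.
Eirik is living and takes 1/16.
Dagny predeceased; the 1/16 allotted to Dagny's branch passes to Dagny's issue by representation.
The 1/16 is divided into 2 equal shares of 1/32 among Frida, Gudrun.
Frida is living and takes 1/32.
Gudrun is living and takes 1/32.
Liv is living and takes 1/16.
Jorunn predeceased; the 1/4 allotted to Jorunn's branch passes to Jorunn's issue by representation.
The 1/4 is divided into 3 equal shares of 1/12 among Kolbein, Hallvard, Hakon.
Kolbein is living and takes 1/12.
Hallvard is living and takes 1/12.
Hakon is living and takes 1/12.
Magnus is living and takes 1/4.
Asgeir is living and takes 1/4.

Asgeir 1/4; Eirik 1/16; Frida 1/32; Gudrun 1/32; Hakon 1/12; Hallvard 1/12; Kolbein 1/12; Liv 1/16; Magnus 1/4; Solveig 1/16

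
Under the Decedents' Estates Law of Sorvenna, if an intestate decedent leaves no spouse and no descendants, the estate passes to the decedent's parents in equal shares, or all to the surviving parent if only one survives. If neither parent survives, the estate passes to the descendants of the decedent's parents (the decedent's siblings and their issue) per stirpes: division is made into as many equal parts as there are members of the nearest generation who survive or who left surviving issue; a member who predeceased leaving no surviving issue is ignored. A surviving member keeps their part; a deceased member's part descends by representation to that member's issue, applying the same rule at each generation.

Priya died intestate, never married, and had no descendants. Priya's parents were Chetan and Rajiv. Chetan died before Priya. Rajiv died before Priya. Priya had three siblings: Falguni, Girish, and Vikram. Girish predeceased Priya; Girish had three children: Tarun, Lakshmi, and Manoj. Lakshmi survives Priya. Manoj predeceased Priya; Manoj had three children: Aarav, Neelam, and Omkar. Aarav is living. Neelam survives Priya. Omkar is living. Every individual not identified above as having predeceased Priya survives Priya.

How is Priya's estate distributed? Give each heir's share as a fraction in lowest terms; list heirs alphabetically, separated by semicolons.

Aarav 1/27; Falguni 1/3; Lakshmi 1/9; Neelam 1/27; Omkar 1/27; Tarun 1/9; Vikram 1/3

Neither parent survives and there are no descendants, so the estate passes to Priya's siblings and their issue per stirpes.
The estate is divided into 3 equal shares of 1/3 among Falguni, Girish, Vikram.
Falguni is living and takes 1/3.
Girish predeceased; the 1/3 allotted to Girish's branch passes to Girish's issue by representation.
The 1/3 is divided into 3 equal shares of 1/9 among Tarun, Lakshmi, Manoj.
Tarun is living and takes 1/9.
Lakshmi is living and takes 1/9.
Manoj predeceased; the 1/9 allotted to Manoj's branch passes to Manoj's issue by representation.
The 1/9 is divided into 3 equal shares of 1/27 among Aarav, Neelam, Omkar.
Aarav is living and takes 1/27.
Neelam is living and takes 1/27.
Omkar is living and takes 1/27.
Vikram is living and takes 1/3.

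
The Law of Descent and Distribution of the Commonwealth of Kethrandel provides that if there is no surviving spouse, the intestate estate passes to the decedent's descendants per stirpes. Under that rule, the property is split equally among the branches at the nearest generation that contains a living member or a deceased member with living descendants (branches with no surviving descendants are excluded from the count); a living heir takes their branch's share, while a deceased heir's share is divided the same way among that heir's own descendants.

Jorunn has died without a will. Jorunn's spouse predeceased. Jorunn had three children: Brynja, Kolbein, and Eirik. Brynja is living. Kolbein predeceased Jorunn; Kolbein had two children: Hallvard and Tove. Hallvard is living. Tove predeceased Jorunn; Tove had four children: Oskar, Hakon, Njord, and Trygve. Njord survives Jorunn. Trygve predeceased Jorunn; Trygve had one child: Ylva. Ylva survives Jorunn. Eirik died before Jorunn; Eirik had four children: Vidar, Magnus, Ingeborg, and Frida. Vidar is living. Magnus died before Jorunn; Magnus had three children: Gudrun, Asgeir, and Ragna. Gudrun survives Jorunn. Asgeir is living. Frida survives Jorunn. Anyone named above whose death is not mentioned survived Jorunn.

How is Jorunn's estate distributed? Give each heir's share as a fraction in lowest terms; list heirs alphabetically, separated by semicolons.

There is no surviving spouse, so the entire estate passes to Jorunn's descendants per stirpes.
The estate is divided into 3 equal shares of 1/3 among Brynja, Kolbein, Eirik.
Brynja is living and takes 1/3.
Kolbein predeceased; the 1/3 allotted to Kolbein's branch passes to Kolbein's issue by representation.
The 1/3 is divided into 2 equal shares of 1/6 among Hallvard, Tove.
Hallvard is living and takes 1/6.
Tove predeceased; the 1/6 allotted to Tove's branch passes to Tove's issue by representation.
The 1/6 is divided into 4 equal shares of 1/24 among Oskar, Hakon, Njord, Trygve.
Oskar is living and takes 1/24.
Hakon is living and takes 1/24.
Njord is living and takes 1/24.
Trygve predeceased; the 1/24 allotted to Trygve's branch passes to Trygve's issue by representation.
Ylva is the sole taker at this level and receives the full 1/24.
Eirik predeceased; the 1/3 allotted to Eirik's branch passes to Eirik's issue by representation.
The 1/3 is divided into 4 equal shares of 1/12 among Vidar, Magnus, Ingeborg, Frida.
Vidar is living and takes 1/12.
Magnus predeceased; the 1/12 allotted to Magnus's branch passes to Magnus's issue by representation.
The 1/12 is divided into 3 equal shares of 1/36 among Gudrun, Asgeir, Ragna.
Gudrun is living and takes 1/36.
Asgeir is living and takes 1/36.
Ragna is living and takes 1/36.
Ingeborg is living and takes 1/12.
Frida is living and takes 1/12.

Asgeir 1/36; Brynja 1/3; Frida 1/12; Gudrun 1/36; Hakon 1/24; Hallvard 1/6; Ingeborg 1/12; Njord 1/24; Oskar 1/24; Ragna 1/36; Vidar 1/12; Ylva 1/24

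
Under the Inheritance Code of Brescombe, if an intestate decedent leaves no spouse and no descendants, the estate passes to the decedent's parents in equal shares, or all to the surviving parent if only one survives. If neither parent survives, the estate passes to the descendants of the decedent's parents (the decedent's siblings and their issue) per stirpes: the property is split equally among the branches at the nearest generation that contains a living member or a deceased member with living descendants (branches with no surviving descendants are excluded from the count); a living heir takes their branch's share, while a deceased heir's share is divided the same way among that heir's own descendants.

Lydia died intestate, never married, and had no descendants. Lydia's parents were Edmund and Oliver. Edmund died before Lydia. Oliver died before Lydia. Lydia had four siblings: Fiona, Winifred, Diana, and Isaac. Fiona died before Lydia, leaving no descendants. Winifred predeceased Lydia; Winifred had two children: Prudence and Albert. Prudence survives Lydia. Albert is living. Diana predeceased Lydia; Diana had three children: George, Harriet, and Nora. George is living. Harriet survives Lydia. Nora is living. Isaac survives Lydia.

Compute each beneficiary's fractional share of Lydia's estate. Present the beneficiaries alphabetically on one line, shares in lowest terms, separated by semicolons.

Albert 1/6; George 1/9; Harriet 1/9; Isaac 1/3; Nora 1/9; Prudence 1/6

Neither parent survives and there are no descendants, so the estate passes to Lydia's siblings and their issue per stirpes.
Fiona left no surviving issue, so that branch lapses and is disregarded.
The estate is divided into 3 equal shares of 1/3 among Winifred, Diana, Isaac.
Winifred predeceased; the 1/3 allotted to Winifred's branch passes to Winifred's issue by representation.
The 1/3 is divided into 2 equal shares of 1/6 among Prudence, Albert.
Prudence is living and takes 1/6.
Albert is living and takes 1/6.
Diana predeceased; the 1/3 allotted to Diana's branch passes to Diana's issue by representation.
The 1/3 is divided into 3 equal shares of 1/9 among George, Harriet, Nora.
George is living and takes 1/9.
Harriet is living and takes 1/9.
Nora is living and takes 1/9.
Isaac is living and takes 1/3.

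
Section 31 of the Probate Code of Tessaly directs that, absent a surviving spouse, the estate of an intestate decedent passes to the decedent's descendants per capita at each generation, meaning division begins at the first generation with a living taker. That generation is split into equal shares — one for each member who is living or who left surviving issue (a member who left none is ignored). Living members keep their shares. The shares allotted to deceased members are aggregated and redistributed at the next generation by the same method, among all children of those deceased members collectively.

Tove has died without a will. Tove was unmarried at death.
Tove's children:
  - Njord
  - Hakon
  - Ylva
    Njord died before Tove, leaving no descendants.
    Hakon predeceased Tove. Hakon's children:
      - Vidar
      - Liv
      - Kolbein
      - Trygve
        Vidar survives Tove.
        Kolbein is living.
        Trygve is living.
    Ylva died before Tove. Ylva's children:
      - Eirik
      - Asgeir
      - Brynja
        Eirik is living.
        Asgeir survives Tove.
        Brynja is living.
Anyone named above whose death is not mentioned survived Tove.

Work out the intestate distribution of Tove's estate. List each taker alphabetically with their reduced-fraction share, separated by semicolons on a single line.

Asgeir 1/7; Brynja 1/7; Eirik 1/7; Kolbein 1/7; Liv 1/7; Trygve 1/7; Vidar 1/7

There is no surviving spouse, so the entire estate passes to Tove's descendants per capita at each generation.
No one at generation 1 (Hakon, Ylva) is living; moving to the next generation.
At generation 2 (Vidar, Liv, Kolbein, Trygve, Eirik, Asgeir, Brynja) there are 7 shares of (1)/7 = 1/7 each.
Living: Vidar, Liv, Kolbein, Trygve, Eirik, Asgeir, and Brynja — each takes 1/7.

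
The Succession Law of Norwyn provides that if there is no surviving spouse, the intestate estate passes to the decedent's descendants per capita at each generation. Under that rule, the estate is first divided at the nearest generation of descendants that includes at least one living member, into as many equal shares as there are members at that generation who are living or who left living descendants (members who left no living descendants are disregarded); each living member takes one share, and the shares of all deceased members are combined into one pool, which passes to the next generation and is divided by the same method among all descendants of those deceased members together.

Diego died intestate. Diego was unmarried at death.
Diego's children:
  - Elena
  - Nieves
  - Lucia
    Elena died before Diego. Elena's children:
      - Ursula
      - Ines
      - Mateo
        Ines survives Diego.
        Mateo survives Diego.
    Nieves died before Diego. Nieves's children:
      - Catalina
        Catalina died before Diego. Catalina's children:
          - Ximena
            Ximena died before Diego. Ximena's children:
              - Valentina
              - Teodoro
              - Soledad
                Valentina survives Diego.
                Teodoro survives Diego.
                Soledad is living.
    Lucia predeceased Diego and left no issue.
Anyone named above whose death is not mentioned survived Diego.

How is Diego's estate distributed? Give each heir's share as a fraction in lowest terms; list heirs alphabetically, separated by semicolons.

There is no surviving spouse, so the entire estate passes to Diego's descendants per capita at each generation.
No one at generation 1 (Elena, Nieves) is living; moving to the next generation.
At generation 2 (Ursula, Ines, Mateo, Catalina) there are 4 shares of (1)/4 = 1/4 each.
Living: Ursula, Ines, and Mateo — each takes 1/4.
Deceased: Catalina. That 1/4 share is carried to generation 3.
At generation 3 (Ximena) there are 1 shares of (1/4)/1 = 1/4 each.
Deceased: Ximena. That 1/4 share is carried to generation 4.
At generation 4 (Valentina, Teodoro, Soledad) there are 3 shares of (1/4)/3 = 1/12 each.
Living: Valentina, Teodoro, and Soledad — each takes 1/12.

Ines 1/4; Mateo 1/4; Soledad 1/12; Teodoro 1/12; Ursula 1/4; Valentina 1/12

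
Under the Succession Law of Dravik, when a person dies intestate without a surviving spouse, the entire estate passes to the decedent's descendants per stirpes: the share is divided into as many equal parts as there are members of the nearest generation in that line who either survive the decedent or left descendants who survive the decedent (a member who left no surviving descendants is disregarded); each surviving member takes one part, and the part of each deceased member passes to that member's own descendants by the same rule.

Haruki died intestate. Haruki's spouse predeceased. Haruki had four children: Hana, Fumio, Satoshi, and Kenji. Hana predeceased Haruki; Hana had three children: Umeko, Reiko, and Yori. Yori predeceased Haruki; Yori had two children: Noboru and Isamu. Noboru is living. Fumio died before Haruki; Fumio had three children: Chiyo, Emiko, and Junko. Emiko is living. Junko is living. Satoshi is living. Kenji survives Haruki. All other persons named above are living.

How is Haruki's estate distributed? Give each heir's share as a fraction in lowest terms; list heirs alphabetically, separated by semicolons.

Chiyo 1/12; Emiko 1/12; Isamu 1/24; Junko 1/12; Kenji 1/4; Noboru 1/24; Reiko 1/12; Satoshi 1/4; Umeko 1/12

There is no surviving spouse, so the entire estate passes to Haruki's descendants per stirpes.
The estate is divided into 4 equal shares of 1/4 among Hana, Fumio, Satoshi, Kenji.
Hana predeceased; the 1/4 allotted to Hana's branch passes to Hana's issue by representation.
The 1/4 is divided into 3 equal shares of 1/12 among Umeko, Reiko, Yori.
Umeko is living and takes 1/12.
Reiko is living and takes 1/12.
Yori predeceased; the 1/12 allotted to Yori's branch passes to Yori's issue by representation.
The 1/12 is divided into 2 equal shares of 1/24 among Noboru, Isamu.
Noboru is living and takes 1/24.
Isamu is living and takes 1/24.
Fumio predeceased; the 1/4 allotted to Fumio's branch passes to Fumio's issue by representation.
The 1/4 is divided into 3 equal shares of 1/12 among Chiyo, Emiko, Junko.
Chiyo is living and takes 1/12.
Emiko is living and takes 1/12.
Junko is living and takes 1/12.
Satoshi is living and takes 1/4.
Kenji is living and takes 1/4.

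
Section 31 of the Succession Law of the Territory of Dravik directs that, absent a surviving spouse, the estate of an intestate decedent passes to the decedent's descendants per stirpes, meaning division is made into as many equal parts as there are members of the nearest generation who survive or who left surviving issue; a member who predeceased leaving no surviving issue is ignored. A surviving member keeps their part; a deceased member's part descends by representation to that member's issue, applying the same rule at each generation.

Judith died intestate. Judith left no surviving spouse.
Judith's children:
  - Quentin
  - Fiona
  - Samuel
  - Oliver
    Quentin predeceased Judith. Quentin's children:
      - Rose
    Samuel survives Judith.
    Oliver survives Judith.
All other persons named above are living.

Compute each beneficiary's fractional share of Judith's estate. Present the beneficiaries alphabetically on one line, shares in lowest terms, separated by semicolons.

There is no surviving spouse, so the entire estate passes to Judith's descendants per stirpes.
The estate is divided into 4 equal shares of 1/4 among Quentin, Fiona, Samuel, Oliver.
Quentin predeceased; the 1/4 allotted to Quentin's branch passes to Quentin's issue by representation.
Rose is the sole taker at this level and receives the full 1/4.
Fiona is living and takes 1/4.
Samuel is living and takes 1/4.
Oliver is living and takes 1/4.

Fiona 1/4; Oliver 1/4; Rose 1/4; Samuel 1/4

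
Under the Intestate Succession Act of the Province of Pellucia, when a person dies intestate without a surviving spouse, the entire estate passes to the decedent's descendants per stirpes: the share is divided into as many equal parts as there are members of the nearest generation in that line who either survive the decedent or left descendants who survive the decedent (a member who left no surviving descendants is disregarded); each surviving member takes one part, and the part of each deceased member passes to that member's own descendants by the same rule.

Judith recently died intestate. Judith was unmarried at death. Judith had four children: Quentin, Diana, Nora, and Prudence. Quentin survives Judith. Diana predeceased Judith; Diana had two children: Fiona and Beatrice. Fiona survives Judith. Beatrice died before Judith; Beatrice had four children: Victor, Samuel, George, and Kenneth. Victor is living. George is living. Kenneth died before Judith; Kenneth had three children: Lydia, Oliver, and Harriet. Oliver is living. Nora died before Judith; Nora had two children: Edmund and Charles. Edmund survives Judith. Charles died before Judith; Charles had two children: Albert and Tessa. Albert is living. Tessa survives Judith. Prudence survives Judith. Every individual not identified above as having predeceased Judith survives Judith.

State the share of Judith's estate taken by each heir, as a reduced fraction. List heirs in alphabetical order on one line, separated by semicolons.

Albert 1/16; Edmund 1/8; Fiona 1/8; George 1/32; Harriet 1/96; Lydia 1/96; Oliver 1/96; Prudence 1/4; Quentin 1/4; Samuel 1/32; Tessa 1/16; Victor 1/32

There is no surviving spouse, so the entire estate passes to Judith's descendants per stirpes.
The estate is divided into 4 equal shares of 1/4 among Quentin, Diana, Nora, Prudence.
Quentin is living and takes 1/4.
Diana predeceased; the 1/4 allotted to Diana's branch passes to Diana's issue by representation.
The 1/4 is divided into 2 equal shares of 1/8 among Fiona, Beatrice.
Fiona is living and takes 1/8.
Beatrice predeceased; the 1/8 allotted to Beatrice's branch passes to Beatrice's issue by representation.
The 1/8 is divided into 4 equal shares of 1/32 among Victor, Samuel, George, Kenneth.
Victor is living and takes 1/32.
Samuel is living and takes 1/32.
George is living and takes 1/32.
Kenneth predeceased; the 1/32 allotted to Kenneth's branch passes to Kenneth's issue by representation.
The 1/32 is divided into 3 equal shares of 1/96 among Lydia, Oliver, Harriet.
Lydia is living and takes 1/96.
Oliver is living and takes 1/96.
Harriet is living and takes 1/96.
Nora predeceased; the 1/4 allotted to Nora's branch passes to Nora's issue by representation.
The 1/4 is divided into 2 equal shares of 1/8 among Edmund, Charles.
Edmund is living and takes 1/8.
Charles predeceased; the 1/8 allotted to Charles's branch passes to Charles's issue by representation.
The 1/8 is divided into 2 equal shares of 1/16 among Albert, Tessa.
Albert is living and takes 1/16.
Tessa is living and takes 1/16.
Prudence is living and takes 1/4.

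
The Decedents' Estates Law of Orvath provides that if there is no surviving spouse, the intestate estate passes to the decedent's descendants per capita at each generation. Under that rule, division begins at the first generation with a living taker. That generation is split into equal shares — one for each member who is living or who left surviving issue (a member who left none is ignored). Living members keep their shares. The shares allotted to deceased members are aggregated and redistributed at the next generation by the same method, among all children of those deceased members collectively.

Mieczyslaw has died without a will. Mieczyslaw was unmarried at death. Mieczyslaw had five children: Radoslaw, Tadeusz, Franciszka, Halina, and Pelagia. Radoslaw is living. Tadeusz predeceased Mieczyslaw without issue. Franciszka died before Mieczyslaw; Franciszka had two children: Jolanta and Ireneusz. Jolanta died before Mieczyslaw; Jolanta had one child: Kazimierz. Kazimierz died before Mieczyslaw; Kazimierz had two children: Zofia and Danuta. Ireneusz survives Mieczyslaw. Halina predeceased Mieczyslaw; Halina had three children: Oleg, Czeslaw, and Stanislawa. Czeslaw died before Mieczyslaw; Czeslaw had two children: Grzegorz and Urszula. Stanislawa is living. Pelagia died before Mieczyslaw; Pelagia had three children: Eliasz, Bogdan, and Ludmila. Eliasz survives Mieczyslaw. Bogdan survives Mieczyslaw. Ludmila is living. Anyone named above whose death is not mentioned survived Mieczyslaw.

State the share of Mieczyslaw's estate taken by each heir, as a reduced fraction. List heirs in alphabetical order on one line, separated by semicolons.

There is no surviving spouse, so the entire estate passes to Mieczyslaw's descendants per capita at each generation.
At generation 1 (Radoslaw, Franciszka, Halina, Pelagia) there are 4 shares of (1)/4 = 1/4 each.
Living: Radoslaw — each takes 1/4.
Deceased: Franciszka, Halina, and Pelagia. Their combined 3/4 is pooled and carried to generation 2.
At generation 2 (Jolanta, Ireneusz, Oleg, Czeslaw, Stanislawa, Eliasz, Bogdan, Ludmila) there are 8 shares of (3/4)/8 = 3/32 each.
Living: Ireneusz, Oleg, Stanislawa, Eliasz, Bogdan, and Ludmila — each takes 3/32.
Deceased: Jolanta and Czeslaw. Their combined 3/16 is pooled and carried to generation 3.
At generation 3 (Kazimierz, Grzegorz, Urszula) there are 3 shares of (3/16)/3 = 1/16 each.
Living: Grzegorz and Urszula — each takes 1/16.
Deceased: Kazimierz. That 1/16 share is carried to generation 4.
At generation 4 (Zofia, Danuta) there are 2 shares of (1/16)/2 = 1/32 each.
Living: Zofia and Danuta — each takes 1/32.

Bogdan 3/32; Danuta 1/32; Eliasz 3/32; Grzegorz 1/16; Ireneusz 3/32; Ludmila 3/32; Oleg 3/32; Radoslaw 1/4; Stanislawa 3/32; Urszula 1/16; Zofia 1/32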